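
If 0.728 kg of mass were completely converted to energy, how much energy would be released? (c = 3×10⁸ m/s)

Using E = mc²:
c² = (3×10⁸)² = 9×10¹⁶ m²/s²
E = 0.728 × 9×10¹⁶ = 6.552×10¹⁶ J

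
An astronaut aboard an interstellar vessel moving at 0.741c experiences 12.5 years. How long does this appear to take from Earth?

Proper time Δt₀ = 12.5 years
γ = 1/√(1 - 0.741²) = 1.489
Δt = γΔt₀ = 1.489 × 12.5 = 18.61 years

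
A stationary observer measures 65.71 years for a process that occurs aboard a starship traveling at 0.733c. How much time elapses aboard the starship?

Dilated time Δt = 65.71 years
γ = 1/√(1 - 0.733²) = 1.470
Δt₀ = Δt/γ = 65.71/1.470 = 44.70 years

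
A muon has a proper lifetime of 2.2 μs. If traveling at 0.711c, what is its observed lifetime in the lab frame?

Proper lifetime τ₀ = 2.2 μs
γ = 1/√(1 - 0.711²) = 1.4221
τ = γτ₀ = 1.4221 × 2.2 μs = 3.129 μs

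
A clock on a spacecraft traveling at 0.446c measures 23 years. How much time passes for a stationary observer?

Proper time Δt₀ = 23 years
γ = 1/√(1 - 0.446²) = 1.1173
Δt = γΔt₀ = 1.1173 × 23 = 25.70 years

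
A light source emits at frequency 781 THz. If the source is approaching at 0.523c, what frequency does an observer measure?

β = v/c = 0.523
(1+β)/(1-β) = 1.523/0.477 = 3.193
Doppler factor = √(3.193) = 1.787
f_obs = 781 × 1.787 = 1396 THz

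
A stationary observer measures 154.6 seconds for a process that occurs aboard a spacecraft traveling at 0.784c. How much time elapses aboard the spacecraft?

Dilated time Δt = 154.6 seconds
γ = 1/√(1 - 0.784²) = 1.611
Δt₀ = Δt/γ = 154.6/1.611 = 95.97 seconds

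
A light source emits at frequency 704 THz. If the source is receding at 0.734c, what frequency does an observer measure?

β = v/c = 0.734
(1-β)/(1+β) = 0.266/1.734 = 0.153403
Doppler factor = √(0.153403) = 0.39167
f_obs = 704 × 0.39167 = 275.7 THz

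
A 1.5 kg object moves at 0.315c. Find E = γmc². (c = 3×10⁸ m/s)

γ = 1/√(1 - 0.315²) = 1.0536
mc² = 1.5 × (3×10⁸)² = 1.350×10¹⁷ J
E = γmc² = 1.0536 × 1.350×10¹⁷ = 1.422×10¹⁷ J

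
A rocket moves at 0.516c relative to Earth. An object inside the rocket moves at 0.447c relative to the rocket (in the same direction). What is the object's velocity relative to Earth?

u = (u' + v)/(1 + u'v/c²)
Numerator: 0.447 + 0.516 = 0.963
Denominator: 1 + 0.230652 = 1.230652
u = 0.963/1.230652 = 0.7825c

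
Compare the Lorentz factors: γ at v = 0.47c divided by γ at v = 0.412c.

γ₁ = 1/√(1 - 0.47²) = 1.1329
γ₂ = 1/√(1 - 0.412²) = 1.0975
γ₁/γ₂ = 1.1329/1.0975 = 1.032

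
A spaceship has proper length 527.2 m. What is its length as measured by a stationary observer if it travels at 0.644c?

Proper length L₀ = 527.2 m
γ = 1/√(1 - 0.644²) = 1.3071
L = L₀/γ = 527.2/1.3071 = 403.3 m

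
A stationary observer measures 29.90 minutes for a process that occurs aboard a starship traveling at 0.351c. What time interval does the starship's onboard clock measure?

Dilated time Δt = 29.90 minutes
γ = 1/√(1 - 0.351²) = 1.068
Δt₀ = Δt/γ = 29.90/1.068 = 28.00 minutes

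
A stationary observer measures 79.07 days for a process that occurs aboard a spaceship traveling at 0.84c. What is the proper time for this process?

Dilated time Δt = 79.07 days
γ = 1/√(1 - 0.84²) = 1.843
Δt₀ = Δt/γ = 79.07/1.843 = 42.90 days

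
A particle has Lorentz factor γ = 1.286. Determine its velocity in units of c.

From γ = 1/√(1 - v²/c²):
1/γ² = 1/1.286² = 0.60467
v²/c² = 1 - 0.60467 = 0.39533
v/c = √(0.39533) = 0.6288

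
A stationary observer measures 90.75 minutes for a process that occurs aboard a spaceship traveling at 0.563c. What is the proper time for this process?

Dilated time Δt = 90.75 minutes
γ = 1/√(1 - 0.563²) = 1.210
Δt₀ = Δt/γ = 90.75/1.210 = 75.00 minutes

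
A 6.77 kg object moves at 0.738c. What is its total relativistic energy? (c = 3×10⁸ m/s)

γ = 1/√(1 - 0.738²) = 1.4819
mc² = 6.77 × (3×10⁸)² = 6.093×10¹⁷ J
E = γmc² = 1.4819 × 6.093×10¹⁷ = 9.029×10¹⁷ J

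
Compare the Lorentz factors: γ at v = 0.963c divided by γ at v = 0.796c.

γ₁ = 1/√(1 - 0.963²) = 3.711
γ₂ = 1/√(1 - 0.796²) = 1.652
γ₁/γ₂ = 3.711/1.652 = 2.246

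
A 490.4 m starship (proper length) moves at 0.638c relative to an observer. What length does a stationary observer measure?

Proper length L₀ = 490.4 m
γ = 1/√(1 - 0.638²) = 1.2986
L = L₀/γ = 490.4/1.2986 = 377.6 m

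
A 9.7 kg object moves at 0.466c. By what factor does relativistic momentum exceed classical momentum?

p_rel = γmv, p_class = mv
Ratio = γ = 1/√(1 - 0.466²) = 1.130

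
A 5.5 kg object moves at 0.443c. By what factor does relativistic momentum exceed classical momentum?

p_rel = γmv, p_class = mv
Ratio = γ = 1/√(1 - 0.443²) = 1.115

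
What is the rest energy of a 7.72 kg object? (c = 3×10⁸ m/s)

c² = (3×10⁸)² = 9.000×10¹⁶ m²/s²
E₀ = mc² = 7.72 × 9.000×10¹⁶ = 6.948×10¹⁷ J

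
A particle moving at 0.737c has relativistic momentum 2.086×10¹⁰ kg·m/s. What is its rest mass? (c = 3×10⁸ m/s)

γ = 1/√(1 - 0.737²) = 1.4795
v = 0.737 × 3×10⁸ = 2.211×10⁸ m/s
m = p/(γv) = 2.086×10¹⁰/(1.4795 × 2.211×10⁸) = 63.77 kg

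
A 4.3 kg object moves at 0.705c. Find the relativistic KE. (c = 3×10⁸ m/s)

γ = 1/√(1 - 0.705²) = 1.410
γ - 1 = 0.4100
KE = (γ-1)mc² = 0.4100 × 4.3 × (3×10⁸)² = 1.587×10¹⁷ J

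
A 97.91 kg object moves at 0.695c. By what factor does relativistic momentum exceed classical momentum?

p_rel = γmv, p_class = mv
Ratio = γ = 1/√(1 - 0.695²) = 1.391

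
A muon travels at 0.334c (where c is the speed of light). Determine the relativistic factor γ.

v/c = 0.334, so (v/c)² = 0.111556
1 - (v/c)² = 0.888444
γ = 1/√(0.888444) = 1.061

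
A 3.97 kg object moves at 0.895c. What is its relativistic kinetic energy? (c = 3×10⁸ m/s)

γ = 1/√(1 - 0.895²) = 2.2418
γ - 1 = 1.2418
KE = (γ-1)mc² = 1.2418 × 3.97 × (3×10⁸)² = 4.437×10¹⁷ J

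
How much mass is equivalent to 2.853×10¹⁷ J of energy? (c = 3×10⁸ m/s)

From E = mc², we get m = E/c²
c² = (3×10⁸)² = 9×10¹⁶ m²/s²
m = 2.853×10¹⁷ / 9×10¹⁶ = 3.170 kg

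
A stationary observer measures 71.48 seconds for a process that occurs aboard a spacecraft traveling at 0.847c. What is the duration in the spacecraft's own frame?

Dilated time Δt = 71.48 seconds
γ = 1/√(1 - 0.847²) = 1.881
Δt₀ = Δt/γ = 71.48/1.881 = 38.00 seconds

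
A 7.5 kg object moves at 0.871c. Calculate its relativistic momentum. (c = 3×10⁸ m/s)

γ = 1/√(1 - 0.871²) = 2.0355
v = 0.871 × 3×10⁸ = 2.613×10⁸ m/s
p = γmv = 2.0355 × 7.5 × 2.613×10⁸ = 3.989×10⁹ kg·m/s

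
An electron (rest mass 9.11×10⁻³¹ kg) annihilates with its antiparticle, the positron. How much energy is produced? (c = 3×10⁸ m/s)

Both particles have the same rest mass, so total mass = 2m
E = 2m·c² = 2 × 9.11×10⁻³¹ × (3×10⁸)²
= 2 × 9.11×10⁻³¹ × 9×10¹⁶
= 1.640×10⁻¹³ J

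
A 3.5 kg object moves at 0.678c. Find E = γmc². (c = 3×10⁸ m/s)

γ = 1/√(1 - 0.678²) = 1.3604
mc² = 3.5 × (3×10⁸)² = 3.150×10¹⁷ J
E = γmc² = 1.3604 × 3.150×10¹⁷ = 4.285×10¹⁷ J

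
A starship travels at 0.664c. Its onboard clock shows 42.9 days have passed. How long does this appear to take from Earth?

Proper time Δt₀ = 42.9 days
γ = 1/√(1 - 0.664²) = 1.3374
Δt = γΔt₀ = 1.3374 × 42.9 = 57.37 days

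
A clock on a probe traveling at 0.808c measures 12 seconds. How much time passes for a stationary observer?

Proper time Δt₀ = 12 seconds
γ = 1/√(1 - 0.808²) = 1.6973
Δt = γΔt₀ = 1.6973 × 12 = 20.37 seconds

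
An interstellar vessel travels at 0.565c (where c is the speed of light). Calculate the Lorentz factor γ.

v/c = 0.565, so (v/c)² = 0.319225
1 - (v/c)² = 0.680775
γ = 1/√(0.680775) = 1.212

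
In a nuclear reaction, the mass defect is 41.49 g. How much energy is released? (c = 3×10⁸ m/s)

Convert mass defect: Δm = 41.49 g = 0.04149 kg
E = Δm·c² = 0.04149 × (3×10⁸)²
= 0.04149 × 9×10¹⁶ = 3.734×10¹⁵ J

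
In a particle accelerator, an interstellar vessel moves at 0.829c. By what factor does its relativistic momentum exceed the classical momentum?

p_rel = γmv, p_class = mv
Ratio = γ = 1/√(1 - 0.829²)
= 1/√(0.312759) = 1.788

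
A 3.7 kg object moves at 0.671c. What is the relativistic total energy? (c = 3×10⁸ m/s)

γ = 1/√(1 - 0.671²) = 1.3487
mc² = 3.7 × (3×10⁸)² = 3.330×10¹⁷ J
E = γmc² = 1.3487 × 3.330×10¹⁷ = 4.491×10¹⁷ J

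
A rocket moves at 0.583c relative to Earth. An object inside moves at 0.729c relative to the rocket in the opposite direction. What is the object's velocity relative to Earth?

Object's velocity in rocket frame is u' = -0.729c
u = (u' + v)/(1 + u'v/c²) = (v - 0.729)/(1 - 0.729·v/c²)
Numerator: 0.583 - 0.729 = -0.146
Denominator: 1 - 0.425007 = 0.574993
u = -0.146/0.574993 = -0.2539c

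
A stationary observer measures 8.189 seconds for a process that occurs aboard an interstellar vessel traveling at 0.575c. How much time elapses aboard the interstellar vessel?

Dilated time Δt = 8.189 seconds
γ = 1/√(1 - 0.575²) = 1.2223
Δt₀ = Δt/γ = 8.189/1.2223 = 6.700 seconds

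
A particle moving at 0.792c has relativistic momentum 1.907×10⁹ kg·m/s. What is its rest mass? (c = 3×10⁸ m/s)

γ = 1/√(1 - 0.792²) = 1.638
v = 0.792 × 3×10⁸ = 2.376×10⁸ m/s
m = p/(γv) = 1.907×10⁹/(1.638 × 2.376×10⁸) = 4.900 kg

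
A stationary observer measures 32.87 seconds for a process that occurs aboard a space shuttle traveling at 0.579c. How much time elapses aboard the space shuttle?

Dilated time Δt = 32.87 seconds
γ = 1/√(1 - 0.579²) = 1.2265
Δt₀ = Δt/γ = 32.87/1.2265 = 26.80 seconds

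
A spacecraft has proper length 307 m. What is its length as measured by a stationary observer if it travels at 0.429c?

Proper length L₀ = 307 m
γ = 1/√(1 - 0.429²) = 1.107
L = L₀/γ = 307/1.107 = 277.3 m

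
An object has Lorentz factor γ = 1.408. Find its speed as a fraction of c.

From γ = 1/√(1 - v²/c²):
1/γ² = 1/1.408² = 0.5044
v²/c² = 1 - 0.5044 = 0.4956
v/c = √(0.4956) = 0.7040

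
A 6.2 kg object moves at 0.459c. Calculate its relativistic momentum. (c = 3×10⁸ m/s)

γ = 1/√(1 - 0.459²) = 1.12557
v = 0.459 × 3×10⁸ = 1.377×10⁸ m/s
p = γmv = 1.12557 × 6.2 × 1.377×10⁸ = 9.609×10⁸ kg·m/s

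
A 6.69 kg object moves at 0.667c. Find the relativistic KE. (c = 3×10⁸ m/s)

γ = 1/√(1 - 0.667²) = 1.3422
γ - 1 = 0.3422
KE = (γ-1)mc² = 0.3422 × 6.69 × (3×10⁸)² = 2.060×10¹⁷ J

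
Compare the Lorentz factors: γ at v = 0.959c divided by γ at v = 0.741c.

γ₁ = 1/√(1 - 0.959²) = 3.5285
γ₂ = 1/√(1 - 0.741²) = 1.4892
γ₁/γ₂ = 3.5285/1.4892 = 2.369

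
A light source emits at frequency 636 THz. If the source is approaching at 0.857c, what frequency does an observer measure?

β = v/c = 0.857
(1+β)/(1-β) = 1.857/0.143 = 12.99
Doppler factor = √(12.99) = 3.604
f_obs = 636 × 3.604 = 2292 THz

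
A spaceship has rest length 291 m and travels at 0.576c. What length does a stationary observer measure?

Proper length L₀ = 291 m
γ = 1/√(1 - 0.576²) = 1.223
L = L₀/γ = 291/1.223 = 237.9 m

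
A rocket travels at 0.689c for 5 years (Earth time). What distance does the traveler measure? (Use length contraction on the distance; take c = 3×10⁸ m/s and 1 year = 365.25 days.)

Earth distance: d = v × t = 0.689c × 5 yr = 3.2615×10¹⁶ m
γ = 1.3798
d' = d/γ = 3.2615×10¹⁶/1.3798 = 2.364×10¹⁶ m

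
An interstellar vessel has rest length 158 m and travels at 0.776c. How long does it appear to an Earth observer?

Proper length L₀ = 158 m
γ = 1/√(1 - 0.776²) = 1.58546
L = L₀/γ = 158/1.58546 = 99.66 m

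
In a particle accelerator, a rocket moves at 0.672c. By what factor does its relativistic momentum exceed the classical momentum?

p_rel = γmv, p_class = mv
Ratio = γ = 1/√(1 - 0.672²)
= 1/√(0.548416) = 1.350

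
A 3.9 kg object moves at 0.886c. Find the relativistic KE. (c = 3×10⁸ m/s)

γ = 1/√(1 - 0.886²) = 2.1566
γ - 1 = 1.1566
KE = (γ-1)mc² = 1.1566 × 3.9 × (3×10⁸)² = 4.060×10¹⁷ J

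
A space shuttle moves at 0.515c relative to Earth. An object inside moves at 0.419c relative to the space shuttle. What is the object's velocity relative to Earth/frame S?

u = (u' + v)/(1 + u'v/c²)
Numerator: 0.419 + 0.515 = 0.934
Denominator: 1 + 0.215785 = 1.215785
u = 0.934/1.215785 = 0.7682c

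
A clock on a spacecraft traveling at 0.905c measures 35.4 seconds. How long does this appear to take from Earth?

Proper time Δt₀ = 35.4 seconds
γ = 1/√(1 - 0.905²) = 2.3507
Δt = γΔt₀ = 2.3507 × 35.4 = 83.21 seconds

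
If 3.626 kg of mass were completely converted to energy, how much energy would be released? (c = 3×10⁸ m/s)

Using E = mc²:
c² = (3×10⁸)² = 9×10¹⁶ m²/s²
E = 3.626 × 9×10¹⁶ = 3.263×10¹⁷ J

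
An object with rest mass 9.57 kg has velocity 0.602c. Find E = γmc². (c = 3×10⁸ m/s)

γ = 1/√(1 - 0.602²) = 1.2524
mc² = 9.57 × (3×10⁸)² = 8.613×10¹⁷ J
E = γmc² = 1.2524 × 8.613×10¹⁷ = 1.079×10¹⁸ J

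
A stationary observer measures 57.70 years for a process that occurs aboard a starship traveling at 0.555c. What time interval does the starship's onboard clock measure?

Dilated time Δt = 57.70 years
γ = 1/√(1 - 0.555²) = 1.202
Δt₀ = Δt/γ = 57.70/1.202 = 48.00 years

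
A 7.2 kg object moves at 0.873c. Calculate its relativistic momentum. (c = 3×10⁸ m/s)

γ = 1/√(1 - 0.873²) = 2.050
v = 0.873 × 3×10⁸ = 2.619×10⁸ m/s
p = γmv = 2.050 × 7.2 × 2.619×10⁸ = 3.866×10⁹ kg·m/s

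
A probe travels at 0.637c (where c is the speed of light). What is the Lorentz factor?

v/c = 0.637, so (v/c)² = 0.405769
1 - (v/c)² = 0.594231
γ = 1/√(0.594231) = 1.297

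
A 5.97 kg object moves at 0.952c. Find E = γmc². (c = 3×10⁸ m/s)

γ = 1/√(1 - 0.952²) = 3.267
mc² = 5.97 × (3×10⁸)² = 5.373×10¹⁷ J
E = γmc² = 3.267 × 5.373×10¹⁷ = 1.755×10¹⁸ J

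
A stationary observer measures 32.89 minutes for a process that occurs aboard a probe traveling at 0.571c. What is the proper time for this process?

Dilated time Δt = 32.89 minutes
γ = 1/√(1 - 0.571²) = 1.218
Δt₀ = Δt/γ = 32.89/1.218 = 27.00 minutes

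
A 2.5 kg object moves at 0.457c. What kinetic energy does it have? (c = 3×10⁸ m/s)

γ = 1/√(1 - 0.457²) = 1.12427
γ - 1 = 0.12427
KE = (γ-1)mc² = 0.12427 × 2.5 × (3×10⁸)² = 2.796×10¹⁶ J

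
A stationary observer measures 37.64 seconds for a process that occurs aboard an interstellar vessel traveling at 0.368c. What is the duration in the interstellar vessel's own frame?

Dilated time Δt = 37.64 seconds
γ = 1/√(1 - 0.368²) = 1.0755
Δt₀ = Δt/γ = 37.64/1.0755 = 35.00 seconds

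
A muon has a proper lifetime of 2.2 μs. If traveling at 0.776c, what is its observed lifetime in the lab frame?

Proper lifetime τ₀ = 2.2 μs
γ = 1/√(1 - 0.776²) = 1.5855
τ = γτ₀ = 1.5855 × 2.2 μs = 3.488 μs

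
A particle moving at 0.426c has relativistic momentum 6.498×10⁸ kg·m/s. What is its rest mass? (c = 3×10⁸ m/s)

γ = 1/√(1 - 0.426²) = 1.1053
v = 0.426 × 3×10⁸ = 1.278×10⁸ m/s
m = p/(γv) = 6.498×10⁸/(1.1053 × 1.278×10⁸) = 4.600 kg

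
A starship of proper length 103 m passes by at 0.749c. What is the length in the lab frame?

Proper length L₀ = 103 m
γ = 1/√(1 - 0.749²) = 1.5093
L = L₀/γ = 103/1.5093 = 68.24 m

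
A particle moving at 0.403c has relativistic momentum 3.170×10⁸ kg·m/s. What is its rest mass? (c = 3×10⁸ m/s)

γ = 1/√(1 - 0.403²) = 1.0927
v = 0.403 × 3×10⁸ = 1.209×10⁸ m/s
m = p/(γv) = 3.170×10⁸/(1.0927 × 1.209×10⁸) = 2.400 kg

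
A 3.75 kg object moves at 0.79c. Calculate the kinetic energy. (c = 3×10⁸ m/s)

γ = 1/√(1 - 0.79²) = 1.631
γ - 1 = 0.6310
KE = (γ-1)mc² = 0.6310 × 3.75 × (3×10⁸)² = 2.130×10¹⁷ J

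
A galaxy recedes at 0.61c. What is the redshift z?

β = 0.61
(1+β)/(1-β) = 1.61/0.39 = 4.128
√(4.128) = 2.032
z = 2.032 - 1 = 1.032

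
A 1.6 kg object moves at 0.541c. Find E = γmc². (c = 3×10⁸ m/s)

γ = 1/√(1 - 0.541²) = 1.189
mc² = 1.6 × (3×10⁸)² = 1.440×10¹⁷ J
E = γmc² = 1.189 × 1.440×10¹⁷ = 1.712×10¹⁷ J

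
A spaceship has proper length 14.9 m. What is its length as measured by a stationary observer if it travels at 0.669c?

Proper length L₀ = 14.9 m
γ = 1/√(1 - 0.669²) = 1.3454
L = L₀/γ = 14.9/1.3454 = 11.07 m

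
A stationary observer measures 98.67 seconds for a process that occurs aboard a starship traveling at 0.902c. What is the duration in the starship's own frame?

Dilated time Δt = 98.67 seconds
γ = 1/√(1 - 0.902²) = 2.316
Δt₀ = Δt/γ = 98.67/2.316 = 42.60 seconds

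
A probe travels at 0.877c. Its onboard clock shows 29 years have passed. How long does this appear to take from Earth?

Proper time Δt₀ = 29 years
γ = 1/√(1 - 0.877²) = 2.08121
Δt = γΔt₀ = 2.08121 × 29 = 60.36 years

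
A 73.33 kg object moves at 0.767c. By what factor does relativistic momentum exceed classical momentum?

p_rel = γmv, p_class = mv
Ratio = γ = 1/√(1 - 0.767²) = 1.558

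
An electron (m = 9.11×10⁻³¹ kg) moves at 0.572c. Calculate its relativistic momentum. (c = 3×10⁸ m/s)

γ = 1/√(1 - 0.572²) = 1.219
v = 0.572 × 3×10⁸ = 1.716×10⁸ m/s
p = γmv = 1.219 × 9.11×10⁻³¹ × 1.716×10⁸ = 1.906×10⁻²² kg·m/s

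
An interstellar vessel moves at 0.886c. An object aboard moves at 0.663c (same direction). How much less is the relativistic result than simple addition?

Classical: u' + v = 0.663 + 0.886 = 1.549c
Relativistic: u = (0.663 + 0.886)/(1 + 0.587418) = 1.549/1.587418 = 0.9758c
Difference: 1.549 - 0.9758 = 0.5732c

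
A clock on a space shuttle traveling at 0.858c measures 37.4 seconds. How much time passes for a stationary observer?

Proper time Δt₀ = 37.4 seconds
γ = 1/√(1 - 0.858²) = 1.9469
Δt = γΔt₀ = 1.9469 × 37.4 = 72.81 seconds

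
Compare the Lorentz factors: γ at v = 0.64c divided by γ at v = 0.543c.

γ₁ = 1/√(1 - 0.64²) = 1.3014
γ₂ = 1/√(1 - 0.543²) = 1.1909
γ₁/γ₂ = 1.3014/1.1909 = 1.093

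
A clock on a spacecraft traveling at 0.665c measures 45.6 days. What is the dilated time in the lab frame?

Proper time Δt₀ = 45.6 days
γ = 1/√(1 - 0.665²) = 1.339
Δt = γΔt₀ = 1.339 × 45.6 = 61.06 days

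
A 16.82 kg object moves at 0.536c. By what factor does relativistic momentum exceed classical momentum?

p_rel = γmv, p_class = mv
Ratio = γ = 1/√(1 - 0.536²) = 1.185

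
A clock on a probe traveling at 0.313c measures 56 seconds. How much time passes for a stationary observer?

Proper time Δt₀ = 56 seconds
γ = 1/√(1 - 0.313²) = 1.0529
Δt = γΔt₀ = 1.0529 × 56 = 58.96 seconds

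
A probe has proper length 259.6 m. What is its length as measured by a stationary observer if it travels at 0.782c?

Proper length L₀ = 259.6 m
γ = 1/√(1 - 0.782²) = 1.604
L = L₀/γ = 259.6/1.604 = 161.8 m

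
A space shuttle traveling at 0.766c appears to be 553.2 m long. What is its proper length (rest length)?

Contracted length L = 553.2 m
γ = 1/√(1 - 0.766²) = 1.5556
L₀ = γL = 1.5556 × 553.2 = 860.6 m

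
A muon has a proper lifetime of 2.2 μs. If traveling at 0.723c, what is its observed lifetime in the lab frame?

Proper lifetime τ₀ = 2.2 μs
γ = 1/√(1 - 0.723²) = 1.447496
τ = γτ₀ = 1.447496 × 2.2 μs = 3.184 μs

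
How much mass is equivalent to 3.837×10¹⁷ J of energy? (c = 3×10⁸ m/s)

From E = mc², we get m = E/c²
c² = (3×10⁸)² = 9×10¹⁶ m²/s²
m = 3.837×10¹⁷ / 9×10¹⁶ = 4.263 kg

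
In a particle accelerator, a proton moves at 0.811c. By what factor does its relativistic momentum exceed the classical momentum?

p_rel = γmv, p_class = mv
Ratio = γ = 1/√(1 - 0.811²)
= 1/√(0.342279) = 1.709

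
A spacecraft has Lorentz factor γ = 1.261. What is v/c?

From γ = 1/√(1 - v²/c²):
1/γ² = 1/1.261² = 0.6289
v²/c² = 1 - 0.6289 = 0.3711
v/c = √(0.3711) = 0.6092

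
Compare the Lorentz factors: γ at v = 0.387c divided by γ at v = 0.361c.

γ₁ = 1/√(1 - 0.387²) = 1.0845
γ₂ = 1/√(1 - 0.361²) = 1.0723
γ₁/γ₂ = 1.0845/1.0723 = 1.011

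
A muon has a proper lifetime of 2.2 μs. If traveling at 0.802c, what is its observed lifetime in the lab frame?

Proper lifetime τ₀ = 2.2 μs
γ = 1/√(1 - 0.802²) = 1.674
τ = γτ₀ = 1.674 × 2.2 μs = 3.683 μs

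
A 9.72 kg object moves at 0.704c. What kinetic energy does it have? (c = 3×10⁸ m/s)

γ = 1/√(1 - 0.704²) = 1.4081
γ - 1 = 0.4081
KE = (γ-1)mc² = 0.4081 × 9.72 × (3×10⁸)² = 3.570×10¹⁷ J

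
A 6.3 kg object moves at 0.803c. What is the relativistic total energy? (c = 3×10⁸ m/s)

γ = 1/√(1 - 0.803²) = 1.678
mc² = 6.3 × (3×10⁸)² = 5.670×10¹⁷ J
E = γmc² = 1.678 × 5.670×10¹⁷ = 9.514×10¹⁷ J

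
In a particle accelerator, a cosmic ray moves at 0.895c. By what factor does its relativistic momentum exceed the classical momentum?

p_rel = γmv, p_class = mv
Ratio = γ = 1/√(1 - 0.895²)
= 1/√(0.198975) = 2.242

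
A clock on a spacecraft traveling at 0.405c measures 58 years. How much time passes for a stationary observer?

Proper time Δt₀ = 58 years
γ = 1/√(1 - 0.405²) = 1.09371
Δt = γΔt₀ = 1.09371 × 58 = 63.44 years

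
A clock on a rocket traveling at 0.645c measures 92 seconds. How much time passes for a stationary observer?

Proper time Δt₀ = 92 seconds
γ = 1/√(1 - 0.645²) = 1.309
Δt = γΔt₀ = 1.309 × 92 = 120.4 seconds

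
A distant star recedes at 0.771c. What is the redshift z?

β = 0.771
(1+β)/(1-β) = 1.771/0.229 = 7.734
√(7.734) = 2.781
z = 2.781 - 1 = 1.781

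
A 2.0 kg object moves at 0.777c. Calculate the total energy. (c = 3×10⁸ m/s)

γ = 1/√(1 - 0.777²) = 1.5886
mc² = 2.0 × (3×10⁸)² = 1.800×10¹⁷ J
E = γmc² = 1.5886 × 1.800×10¹⁷ = 2.859×10¹⁷ J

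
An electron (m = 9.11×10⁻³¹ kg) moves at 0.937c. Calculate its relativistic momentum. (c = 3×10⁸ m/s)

γ = 1/√(1 - 0.937²) = 2.8626
v = 0.937 × 3×10⁸ = 2.811×10⁸ m/s
p = γmv = 2.8626 × 9.11×10⁻³¹ × 2.811×10⁸ = 7.331×10⁻²² kg·m/s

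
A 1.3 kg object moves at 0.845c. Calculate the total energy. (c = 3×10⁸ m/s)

γ = 1/√(1 - 0.845²) = 1.870
mc² = 1.3 × (3×10⁸)² = 1.170×10¹⁷ J
E = γmc² = 1.870 × 1.170×10¹⁷ = 2.188×10¹⁷ J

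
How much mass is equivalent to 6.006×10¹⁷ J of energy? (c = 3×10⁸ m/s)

From E = mc², we get m = E/c²
c² = (3×10⁸)² = 9×10¹⁶ m²/s²
m = 6.006×10¹⁷ / 9×10¹⁶ = 6.673 kg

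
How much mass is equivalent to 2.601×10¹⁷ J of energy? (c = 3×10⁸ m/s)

From E = mc², we get m = E/c²
c² = (3×10⁸)² = 9×10¹⁶ m²/s²
m = 2.601×10¹⁷ / 9×10¹⁶ = 2.890 kg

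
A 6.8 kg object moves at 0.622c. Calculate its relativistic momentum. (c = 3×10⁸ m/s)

γ = 1/√(1 - 0.622²) = 1.277111
v = 0.622 × 3×10⁸ = 1.866×10⁸ m/s
p = γmv = 1.277111 × 6.8 × 1.866×10⁸ = 1.621×10⁹ kg·m/s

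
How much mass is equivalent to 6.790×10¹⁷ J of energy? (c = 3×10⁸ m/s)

From E = mc², we get m = E/c²
c² = (3×10⁸)² = 9×10¹⁶ m²/s²
m = 6.790×10¹⁷ / 9×10¹⁶ = 7.544 kg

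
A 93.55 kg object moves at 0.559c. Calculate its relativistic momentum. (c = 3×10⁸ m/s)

γ = 1/√(1 - 0.559²) = 1.206
v = 0.559 × 3×10⁸ = 1.677×10⁸ m/s
p = γmv = 1.206 × 93.55 × 1.677×10⁸ = 1.892×10¹⁰ kg·m/s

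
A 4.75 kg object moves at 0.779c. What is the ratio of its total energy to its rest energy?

E = γmc², E₀ = mc²
E/E₀ = γ = 1/√(1 - 0.779²) = 1.595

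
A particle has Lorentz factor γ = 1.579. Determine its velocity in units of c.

From γ = 1/√(1 - v²/c²):
1/γ² = 1/1.579² = 0.4011
v²/c² = 1 - 0.4011 = 0.5989
v/c = √(0.5989) = 0.7739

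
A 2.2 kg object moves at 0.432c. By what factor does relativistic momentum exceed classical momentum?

p_rel = γmv, p_class = mv
Ratio = γ = 1/√(1 - 0.432²) = 1.109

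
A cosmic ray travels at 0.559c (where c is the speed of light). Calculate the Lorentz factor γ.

v/c = 0.559, so (v/c)² = 0.312481
1 - (v/c)² = 0.687519
γ = 1/√(0.687519) = 1.206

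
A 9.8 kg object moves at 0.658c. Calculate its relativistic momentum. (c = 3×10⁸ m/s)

γ = 1/√(1 - 0.658²) = 1.328
v = 0.658 × 3×10⁸ = 1.974×10⁸ m/s
p = γmv = 1.328 × 9.8 × 1.974×10⁸ = 2.569×10⁹ kg·m/s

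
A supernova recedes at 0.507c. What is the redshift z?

β = 0.507
(1+β)/(1-β) = 1.507/0.493 = 3.057
√(3.057) = 1.7484
z = 1.7484 - 1 = 0.7484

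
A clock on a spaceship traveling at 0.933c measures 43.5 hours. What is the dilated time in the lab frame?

Proper time Δt₀ = 43.5 hours
γ = 1/√(1 - 0.933²) = 2.779
Δt = γΔt₀ = 2.779 × 43.5 = 120.9 hours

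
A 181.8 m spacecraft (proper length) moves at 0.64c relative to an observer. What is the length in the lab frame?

Proper length L₀ = 181.8 m
γ = 1/√(1 - 0.64²) = 1.301
L = L₀/γ = 181.8/1.301 = 139.7 m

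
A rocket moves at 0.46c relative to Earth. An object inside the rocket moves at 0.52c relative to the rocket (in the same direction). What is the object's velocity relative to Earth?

u = (u' + v)/(1 + u'v/c²)
Numerator: 0.52 + 0.46 = 0.98
Denominator: 1 + 0.2392 = 1.2392
u = 0.98/1.2392 = 0.7908c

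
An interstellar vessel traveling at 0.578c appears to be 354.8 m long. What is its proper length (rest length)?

Contracted length L = 354.8 m
γ = 1/√(1 - 0.578²) = 1.2254
L₀ = γL = 1.2254 × 354.8 = 434.8 m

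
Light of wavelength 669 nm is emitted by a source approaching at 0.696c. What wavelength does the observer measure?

β = 0.696
Wavelength Doppler factor = √(0.304/1.696) = √(0.179245) = 0.42337
λ_obs = 669 × 0.42337 = 283.2 nm (blueshift)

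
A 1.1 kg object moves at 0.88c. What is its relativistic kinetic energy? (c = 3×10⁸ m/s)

γ = 1/√(1 - 0.88²) = 2.105
γ - 1 = 1.105
KE = (γ-1)mc² = 1.105 × 1.1 × (3×10⁸)² = 1.094×10¹⁷ J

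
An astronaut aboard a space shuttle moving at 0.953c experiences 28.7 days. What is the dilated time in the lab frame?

Proper time Δt₀ = 28.7 days
γ = 1/√(1 - 0.953²) = 3.3007
Δt = γΔt₀ = 3.3007 × 28.7 = 94.73 days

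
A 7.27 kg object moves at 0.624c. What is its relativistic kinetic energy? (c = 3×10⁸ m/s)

γ = 1/√(1 - 0.624²) = 1.2797
γ - 1 = 0.2797
KE = (γ-1)mc² = 0.2797 × 7.27 × (3×10⁸)² = 1.830×10¹⁷ J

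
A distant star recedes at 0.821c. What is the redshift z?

β = 0.821
(1+β)/(1-β) = 1.821/0.179 = 10.173
√(10.173) = 3.190
z = 3.190 - 1 = 2.190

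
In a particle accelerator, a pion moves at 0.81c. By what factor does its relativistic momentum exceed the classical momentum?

p_rel = γmv, p_class = mv
Ratio = γ = 1/√(1 - 0.81²)
= 1/√(0.3439) = 1.705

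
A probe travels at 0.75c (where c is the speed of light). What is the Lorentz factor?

v/c = 0.75, so (v/c)² = 0.5625
1 - (v/c)² = 0.4375
γ = 1/√(0.4375) = 1.512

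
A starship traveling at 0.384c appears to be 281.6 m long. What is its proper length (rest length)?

Contracted length L = 281.6 m
γ = 1/√(1 - 0.384²) = 1.083
L₀ = γL = 1.083 × 281.6 = 305.0 m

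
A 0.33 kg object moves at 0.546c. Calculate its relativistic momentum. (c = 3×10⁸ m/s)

γ = 1/√(1 - 0.546²) = 1.1936
v = 0.546 × 3×10⁸ = 1.638×10⁸ m/s
p = γmv = 1.1936 × 0.33 × 1.638×10⁸ = 6.452×10⁷ kg·m/s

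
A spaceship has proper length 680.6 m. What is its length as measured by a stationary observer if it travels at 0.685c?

Proper length L₀ = 680.6 m
γ = 1/√(1 - 0.685²) = 1.3726
L = L₀/γ = 680.6/1.3726 = 495.8 m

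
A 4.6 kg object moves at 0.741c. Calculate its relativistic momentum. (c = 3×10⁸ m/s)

γ = 1/√(1 - 0.741²) = 1.489
v = 0.741 × 3×10⁸ = 2.223×10⁸ m/s
p = γmv = 1.489 × 4.6 × 2.223×10⁸ = 1.523×10⁹ kg·m/s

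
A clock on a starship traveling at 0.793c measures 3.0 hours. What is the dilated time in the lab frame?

Proper time Δt₀ = 3.0 hours
γ = 1/√(1 - 0.793²) = 1.6414
Δt = γΔt₀ = 1.6414 × 3.0 = 4.924 hours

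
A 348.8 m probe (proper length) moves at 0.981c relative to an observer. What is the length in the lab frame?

Proper length L₀ = 348.8 m
γ = 1/√(1 - 0.981²) = 5.1544
L = L₀/γ = 348.8/5.1544 = 67.67 m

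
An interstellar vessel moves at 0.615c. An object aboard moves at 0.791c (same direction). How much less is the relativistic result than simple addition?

Classical: u' + v = 0.791 + 0.615 = 1.406c
Relativistic: u = (0.791 + 0.615)/(1 + 0.486465) = 1.406/1.486465 = 0.9459c
Difference: 1.406 - 0.9459 = 0.4601c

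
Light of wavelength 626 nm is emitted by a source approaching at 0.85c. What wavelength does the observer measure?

β = 0.85
Wavelength Doppler factor = √(0.15/1.85) = √(0.08108) = 0.28475
λ_obs = 626 × 0.28475 = 178.3 nm (blueshift)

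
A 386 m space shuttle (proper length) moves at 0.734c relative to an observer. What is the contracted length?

Proper length L₀ = 386 m
γ = 1/√(1 - 0.734²) = 1.472
L = L₀/γ = 386/1.472 = 262.2 m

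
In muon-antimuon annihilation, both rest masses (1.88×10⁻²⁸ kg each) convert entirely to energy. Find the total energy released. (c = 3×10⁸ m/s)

Both particles have the same rest mass, so total mass = 2m
E = 2m·c² = 2 × 1.88×10⁻²⁸ × (3×10⁸)²
= 2 × 1.88×10⁻²⁸ × 9×10¹⁶
= 3.384×10⁻¹¹ J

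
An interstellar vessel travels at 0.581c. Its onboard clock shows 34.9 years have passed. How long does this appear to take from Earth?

Proper time Δt₀ = 34.9 years
γ = 1/√(1 - 0.581²) = 1.2286
Δt = γΔt₀ = 1.2286 × 34.9 = 42.88 years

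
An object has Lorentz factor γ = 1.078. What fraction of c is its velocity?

From γ = 1/√(1 - v²/c²):
1/γ² = 1/1.078² = 0.8605
v²/c² = 1 - 0.8605 = 0.1395
v/c = √(0.1395) = 0.3735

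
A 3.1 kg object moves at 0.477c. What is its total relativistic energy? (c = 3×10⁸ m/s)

γ = 1/√(1 - 0.477²) = 1.1378
mc² = 3.1 × (3×10⁸)² = 2.790×10¹⁷ J
E = γmc² = 1.1378 × 2.790×10¹⁷ = 3.174×10¹⁷ J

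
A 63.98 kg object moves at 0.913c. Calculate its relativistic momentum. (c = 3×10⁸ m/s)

γ = 1/√(1 - 0.913²) = 2.4512
v = 0.913 × 3×10⁸ = 2.739×10⁸ m/s
p = γmv = 2.4512 × 63.98 × 2.739×10⁸ = 4.296×10¹⁰ kg·m/s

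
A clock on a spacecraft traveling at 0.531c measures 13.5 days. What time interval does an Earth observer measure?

Proper time Δt₀ = 13.5 days
γ = 1/√(1 - 0.531²) = 1.180
Δt = γΔt₀ = 1.180 × 13.5 = 15.93 days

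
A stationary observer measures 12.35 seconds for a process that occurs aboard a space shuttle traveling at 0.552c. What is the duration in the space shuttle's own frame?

Dilated time Δt = 12.35 seconds
γ = 1/√(1 - 0.552²) = 1.199
Δt₀ = Δt/γ = 12.35/1.199 = 10.30 seconds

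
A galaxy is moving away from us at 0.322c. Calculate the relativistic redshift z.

β = 0.322
(1+β)/(1-β) = 1.322/0.678 = 1.950
√(1.950) = 1.3964
z = 1.3964 - 1 = 0.3964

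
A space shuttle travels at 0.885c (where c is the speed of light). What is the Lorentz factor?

v/c = 0.885, so (v/c)² = 0.783225
1 - (v/c)² = 0.216775
γ = 1/√(0.216775) = 2.148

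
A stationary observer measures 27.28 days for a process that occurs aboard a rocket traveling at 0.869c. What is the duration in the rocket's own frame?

Dilated time Δt = 27.28 days
γ = 1/√(1 - 0.869²) = 2.021
Δt₀ = Δt/γ = 27.28/2.021 = 13.50 days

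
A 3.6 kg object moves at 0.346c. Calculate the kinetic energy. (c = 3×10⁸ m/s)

γ = 1/√(1 - 0.346²) = 1.06583
γ - 1 = 0.06583
KE = (γ-1)mc² = 0.06583 × 3.6 × (3×10⁸)² = 2.133×10¹⁶ J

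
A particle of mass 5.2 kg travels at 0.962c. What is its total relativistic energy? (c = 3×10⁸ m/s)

γ = 1/√(1 - 0.962²) = 3.662
mc² = 5.2 × (3×10⁸)² = 4.680×10¹⁷ J
E = γmc² = 3.662 × 4.680×10¹⁷ = 1.714×10¹⁸ J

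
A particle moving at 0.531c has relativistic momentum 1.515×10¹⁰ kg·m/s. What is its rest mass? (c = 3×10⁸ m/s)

γ = 1/√(1 - 0.531²) = 1.1801
v = 0.531 × 3×10⁸ = 1.593×10⁸ m/s
m = p/(γv) = 1.515×10¹⁰/(1.1801 × 1.593×10⁸) = 80.59 kg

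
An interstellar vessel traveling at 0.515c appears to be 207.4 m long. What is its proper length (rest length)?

Contracted length L = 207.4 m
γ = 1/√(1 - 0.515²) = 1.167
L₀ = γL = 1.167 × 207.4 = 242.0 m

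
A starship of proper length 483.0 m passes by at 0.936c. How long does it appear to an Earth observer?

Proper length L₀ = 483.0 m
γ = 1/√(1 - 0.936²) = 2.841
L = L₀/γ = 483.0/2.841 = 170.0 m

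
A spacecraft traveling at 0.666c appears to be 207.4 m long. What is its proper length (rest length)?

Contracted length L = 207.4 m
γ = 1/√(1 - 0.666²) = 1.3406
L₀ = γL = 1.3406 × 207.4 = 278.0 m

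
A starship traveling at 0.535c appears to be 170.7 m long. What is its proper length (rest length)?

Contracted length L = 170.7 m
γ = 1/√(1 - 0.535²) = 1.1836
L₀ = γL = 1.1836 × 170.7 = 202.0 m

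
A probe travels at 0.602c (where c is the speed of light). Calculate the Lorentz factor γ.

v/c = 0.602, so (v/c)² = 0.362404
1 - (v/c)² = 0.637596
γ = 1/√(0.637596) = 1.252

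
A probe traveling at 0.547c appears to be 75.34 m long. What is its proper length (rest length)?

Contracted length L = 75.34 m
γ = 1/√(1 - 0.547²) = 1.1946
L₀ = γL = 1.1946 × 75.34 = 90.00 m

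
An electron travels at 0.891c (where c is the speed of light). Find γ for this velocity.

v/c = 0.891, so (v/c)² = 0.793881
1 - (v/c)² = 0.206119
γ = 1/√(0.206119) = 2.203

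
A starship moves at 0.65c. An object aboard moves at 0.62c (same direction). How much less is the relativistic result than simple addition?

Classical: u' + v = 0.62 + 0.65 = 1.27c
Relativistic: u = (0.62 + 0.65)/(1 + 0.403) = 1.27/1.403 = 0.9052c
Difference: 1.27 - 0.9052 = 0.3648c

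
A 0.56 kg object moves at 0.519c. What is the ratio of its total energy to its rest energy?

E = γmc², E₀ = mc²
E/E₀ = γ = 1/√(1 - 0.519²) = 1.170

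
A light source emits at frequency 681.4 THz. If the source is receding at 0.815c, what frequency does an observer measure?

β = v/c = 0.815
(1-β)/(1+β) = 0.185/1.815 = 0.10193
Doppler factor = √(0.10193) = 0.31926
f_obs = 681.4 × 0.31926 = 217.5 THz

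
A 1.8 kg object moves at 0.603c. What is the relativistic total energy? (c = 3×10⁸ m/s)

γ = 1/√(1 - 0.603²) = 1.254
mc² = 1.8 × (3×10⁸)² = 1.620×10¹⁷ J
E = γmc² = 1.254 × 1.620×10¹⁷ = 2.031×10¹⁷ J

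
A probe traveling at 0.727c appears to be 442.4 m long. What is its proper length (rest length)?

Contracted length L = 442.4 m
γ = 1/√(1 - 0.727²) = 1.4564
L₀ = γL = 1.4564 × 442.4 = 644.3 m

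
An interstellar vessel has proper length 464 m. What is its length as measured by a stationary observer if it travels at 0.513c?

Proper length L₀ = 464 m
γ = 1/√(1 - 0.513²) = 1.165
L = L₀/γ = 464/1.165 = 398.3 m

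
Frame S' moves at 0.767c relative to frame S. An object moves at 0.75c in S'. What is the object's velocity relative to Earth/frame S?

u = (u' + v)/(1 + u'v/c²)
Numerator: 0.75 + 0.767 = 1.517
Denominator: 1 + 0.57525 = 1.57525
u = 1.517/1.57525 = 0.9630c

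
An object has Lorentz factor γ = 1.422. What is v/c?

From γ = 1/√(1 - v²/c²):
1/γ² = 1/1.422² = 0.4945
v²/c² = 1 - 0.4945 = 0.5055
v/c = √(0.5055) = 0.7110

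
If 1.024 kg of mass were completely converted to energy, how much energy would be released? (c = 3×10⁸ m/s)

Using E = mc²:
c² = (3×10⁸)² = 9×10¹⁶ m²/s²
E = 1.024 × 9×10¹⁶ = 9.216×10¹⁶ J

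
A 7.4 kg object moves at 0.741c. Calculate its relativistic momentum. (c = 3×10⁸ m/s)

γ = 1/√(1 - 0.741²) = 1.4892
v = 0.741 × 3×10⁸ = 2.223×10⁸ m/s
p = γmv = 1.4892 × 7.4 × 2.223×10⁸ = 2.450×10⁹ kg·m/s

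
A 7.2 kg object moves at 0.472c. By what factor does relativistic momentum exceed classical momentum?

p_rel = γmv, p_class = mv
Ratio = γ = 1/√(1 - 0.472²) = 1.134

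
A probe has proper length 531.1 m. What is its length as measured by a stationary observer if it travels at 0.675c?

Proper length L₀ = 531.1 m
γ = 1/√(1 - 0.675²) = 1.3553
L = L₀/γ = 531.1/1.3553 = 391.9 m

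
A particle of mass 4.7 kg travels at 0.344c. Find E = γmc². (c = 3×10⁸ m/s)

γ = 1/√(1 - 0.344²) = 1.065
mc² = 4.7 × (3×10⁸)² = 4.230×10¹⁷ J
E = γmc² = 1.065 × 4.230×10¹⁷ = 4.505×10¹⁷ J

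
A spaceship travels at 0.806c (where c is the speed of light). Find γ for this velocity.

v/c = 0.806, so (v/c)² = 0.649636
1 - (v/c)² = 0.350364
γ = 1/√(0.350364) = 1.689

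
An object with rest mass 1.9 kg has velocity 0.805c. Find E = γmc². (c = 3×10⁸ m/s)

γ = 1/√(1 - 0.805²) = 1.6856
mc² = 1.9 × (3×10⁸)² = 1.710×10¹⁷ J
E = γmc² = 1.6856 × 1.710×10¹⁷ = 2.882×10¹⁷ J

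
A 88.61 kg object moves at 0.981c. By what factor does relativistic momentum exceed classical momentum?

p_rel = γmv, p_class = mv
Ratio = γ = 1/√(1 - 0.981²) = 5.154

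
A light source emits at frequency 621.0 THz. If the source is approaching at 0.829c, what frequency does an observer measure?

β = v/c = 0.829
(1+β)/(1-β) = 1.829/0.171 = 10.696
Doppler factor = √(10.696) = 3.270
f_obs = 621.0 × 3.270 = 2031 THz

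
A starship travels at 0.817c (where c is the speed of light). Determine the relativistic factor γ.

v/c = 0.817, so (v/c)² = 0.667489
1 - (v/c)² = 0.332511
γ = 1/√(0.332511) = 1.734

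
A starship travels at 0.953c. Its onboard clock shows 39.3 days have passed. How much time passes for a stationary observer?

Proper time Δt₀ = 39.3 days
γ = 1/√(1 - 0.953²) = 3.301
Δt = γΔt₀ = 3.301 × 39.3 = 129.7 days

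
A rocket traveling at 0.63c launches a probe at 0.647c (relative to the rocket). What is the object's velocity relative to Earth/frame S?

u = (u' + v)/(1 + u'v/c²)
Numerator: 0.647 + 0.63 = 1.277
Denominator: 1 + 0.40761 = 1.40761
u = 1.277/1.40761 = 0.9072c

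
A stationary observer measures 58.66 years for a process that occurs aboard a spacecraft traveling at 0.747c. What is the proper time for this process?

Dilated time Δt = 58.66 years
γ = 1/√(1 - 0.747²) = 1.504
Δt₀ = Δt/γ = 58.66/1.504 = 39.00 years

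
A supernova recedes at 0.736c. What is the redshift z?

β = 0.736
(1+β)/(1-β) = 1.736/0.264 = 6.576
√(6.576) = 2.564
z = 2.564 - 1 = 1.564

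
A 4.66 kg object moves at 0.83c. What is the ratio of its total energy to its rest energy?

E = γmc², E₀ = mc²
E/E₀ = γ = 1/√(1 - 0.83²) = 1.793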